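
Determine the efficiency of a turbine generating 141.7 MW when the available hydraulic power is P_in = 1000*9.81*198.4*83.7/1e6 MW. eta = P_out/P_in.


P_in = 1000 * 9.81 * 198.4 * 83.7 / 1e6 = 162.9056 MW
eta = 141.7 / 162.9056 = 0.8698


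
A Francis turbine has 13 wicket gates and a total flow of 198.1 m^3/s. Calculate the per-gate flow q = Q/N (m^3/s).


q = 198.1 / 13 = 15.2385 m^3/s


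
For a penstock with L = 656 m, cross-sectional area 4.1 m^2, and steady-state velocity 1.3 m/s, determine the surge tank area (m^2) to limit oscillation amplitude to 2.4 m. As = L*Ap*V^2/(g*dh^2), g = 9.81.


As = 656 * 4.1 * 1.3^2 / (9.81 * 2.4^2) = 80.4420 m^2


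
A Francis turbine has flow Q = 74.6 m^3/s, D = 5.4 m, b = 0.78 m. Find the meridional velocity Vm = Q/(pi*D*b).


Vm = 74.6 / (pi * 5.4 * 0.78) = 5.6377 m/s


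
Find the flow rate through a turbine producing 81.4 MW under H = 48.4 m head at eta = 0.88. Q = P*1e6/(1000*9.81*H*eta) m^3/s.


Q = 81.4 * 1e6 / (1000 * 9.81 * 48.4 * 0.88) = 194.8172 m^3/s


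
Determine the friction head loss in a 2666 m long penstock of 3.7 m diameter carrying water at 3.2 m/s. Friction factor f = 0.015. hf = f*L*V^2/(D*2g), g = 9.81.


hf = 0.015 * 2666 * 3.2^2 / (3.7 * 2 * 9.81) = 5.6409 m


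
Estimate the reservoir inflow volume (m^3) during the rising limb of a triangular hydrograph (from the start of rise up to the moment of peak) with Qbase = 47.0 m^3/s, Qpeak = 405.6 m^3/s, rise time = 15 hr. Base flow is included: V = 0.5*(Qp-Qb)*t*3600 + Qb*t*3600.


V = 0.5*(405.6 - 47.0)*15*3600 + 47.0*15*3600 = 1.2220e+07 m^3


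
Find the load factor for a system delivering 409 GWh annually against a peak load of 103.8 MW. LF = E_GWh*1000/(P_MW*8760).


LF = 409 * 1000 / (103.8 * 8760) = 0.4498


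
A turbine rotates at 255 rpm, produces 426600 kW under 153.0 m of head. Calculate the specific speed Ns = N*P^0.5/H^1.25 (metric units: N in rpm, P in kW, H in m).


Ns = 255 * 426600^0.5 / 153.0^1.25 = 309.5183


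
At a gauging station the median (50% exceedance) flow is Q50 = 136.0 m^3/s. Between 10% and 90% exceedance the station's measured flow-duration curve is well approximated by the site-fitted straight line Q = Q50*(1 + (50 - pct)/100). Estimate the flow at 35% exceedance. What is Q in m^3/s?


Q = 136.0 * (1 + (50 - 35)/100) = 156.4000 m^3/s


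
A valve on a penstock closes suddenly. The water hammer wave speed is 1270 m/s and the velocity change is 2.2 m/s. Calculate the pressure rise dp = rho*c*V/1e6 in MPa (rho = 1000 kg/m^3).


dp = 1000 * 1270 * 2.2 / 1e6 = 2.7940 MPa


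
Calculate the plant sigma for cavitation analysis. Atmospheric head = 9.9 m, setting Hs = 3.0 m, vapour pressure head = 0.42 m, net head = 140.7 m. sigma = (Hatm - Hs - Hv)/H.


sigma = (9.9 - 3.0 - 0.42) / 140.7 = 0.0461


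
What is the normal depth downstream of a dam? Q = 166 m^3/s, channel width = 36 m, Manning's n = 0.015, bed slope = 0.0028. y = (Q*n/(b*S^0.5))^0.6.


y = (166 * 0.015 / (36 * 0.0028^0.5))^0.6 = 1.1743 m


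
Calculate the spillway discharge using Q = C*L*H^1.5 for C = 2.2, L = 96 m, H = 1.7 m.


Q = 2.2 * 96 * 1.7^1.5 = 468.1309 m^3/s


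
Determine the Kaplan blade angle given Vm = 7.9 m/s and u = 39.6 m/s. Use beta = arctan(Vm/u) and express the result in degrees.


beta = arctan(7.9 / 39.6) = 11.2821 degrees


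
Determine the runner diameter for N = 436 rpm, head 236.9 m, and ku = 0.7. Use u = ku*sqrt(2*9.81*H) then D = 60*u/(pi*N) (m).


u = 0.7 * sqrt(2*9.81*236.9) = 47.7233 m/s
D = 60 * 47.7233 / (pi * 436) = 2.0905 m


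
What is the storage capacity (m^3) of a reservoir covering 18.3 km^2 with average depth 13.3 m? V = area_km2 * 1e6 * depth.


V = 18.3 * 1e6 * 13.3 = 2.4339e+08 m^3


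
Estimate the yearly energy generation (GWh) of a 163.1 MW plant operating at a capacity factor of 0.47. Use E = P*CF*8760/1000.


E = 163.1 * 0.47 * 8760 / 1000 = 671.5153 GWh


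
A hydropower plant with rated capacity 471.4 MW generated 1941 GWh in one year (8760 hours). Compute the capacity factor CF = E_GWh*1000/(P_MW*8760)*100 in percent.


CF = 1941 * 1000 / (471.4 * 8760) * 100 = 47.0037 %


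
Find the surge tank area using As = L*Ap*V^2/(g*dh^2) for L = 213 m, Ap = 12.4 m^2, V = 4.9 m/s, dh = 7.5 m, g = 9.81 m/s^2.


As = 213 * 12.4 * 4.9^2 / (9.81 * 7.5^2) = 114.9217 m^2


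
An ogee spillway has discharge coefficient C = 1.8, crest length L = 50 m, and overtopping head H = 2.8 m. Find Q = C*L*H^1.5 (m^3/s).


Q = 1.8 * 50 * 2.8^1.5 = 421.6767 m^3/s


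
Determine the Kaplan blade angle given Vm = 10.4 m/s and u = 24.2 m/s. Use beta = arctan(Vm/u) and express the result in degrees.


beta = arctan(10.4 / 24.2) = 23.2557 degrees


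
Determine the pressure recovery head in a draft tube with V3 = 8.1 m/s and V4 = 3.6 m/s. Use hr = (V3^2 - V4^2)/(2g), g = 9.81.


hr = (8.1^2 - 3.6^2) / (2*9.81) = 2.6835 m


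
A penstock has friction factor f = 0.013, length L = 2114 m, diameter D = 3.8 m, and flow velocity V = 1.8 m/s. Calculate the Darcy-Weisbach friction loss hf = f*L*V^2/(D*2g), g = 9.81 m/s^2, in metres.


hf = 0.013 * 2114 * 1.8^2 / (3.8 * 2 * 9.81) = 1.1943 m


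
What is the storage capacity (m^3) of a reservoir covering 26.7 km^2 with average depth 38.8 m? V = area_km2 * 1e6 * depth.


V = 26.7 * 1e6 * 38.8 = 1.0360e+09 m^3


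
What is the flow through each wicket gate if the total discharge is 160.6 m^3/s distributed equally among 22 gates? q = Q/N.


q = 160.6 / 22 = 7.3000 m^3/s


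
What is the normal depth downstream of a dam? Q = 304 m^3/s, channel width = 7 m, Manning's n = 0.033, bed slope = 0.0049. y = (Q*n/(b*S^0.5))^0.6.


y = (304 * 0.033 / (7 * 0.0049^0.5))^0.6 = 6.1195 m


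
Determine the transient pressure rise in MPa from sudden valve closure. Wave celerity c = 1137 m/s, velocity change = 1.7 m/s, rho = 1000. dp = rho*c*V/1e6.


dp = 1000 * 1137 * 1.7 / 1e6 = 1.9329 MPa


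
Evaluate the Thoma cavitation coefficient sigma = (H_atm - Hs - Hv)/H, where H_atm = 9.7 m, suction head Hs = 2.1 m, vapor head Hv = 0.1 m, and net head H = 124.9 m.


sigma = (9.7 - 2.1 - 0.1) / 124.9 = 0.0600


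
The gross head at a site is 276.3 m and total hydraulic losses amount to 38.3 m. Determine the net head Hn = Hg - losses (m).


Hn = 276.3 - 38.3 = 238.0000 m


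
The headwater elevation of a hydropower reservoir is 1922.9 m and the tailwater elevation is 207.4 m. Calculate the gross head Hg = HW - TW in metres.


Hg = 1922.9 - 207.4 = 1715.5000 m


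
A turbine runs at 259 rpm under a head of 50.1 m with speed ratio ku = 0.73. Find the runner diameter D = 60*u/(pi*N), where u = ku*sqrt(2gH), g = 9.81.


u = 0.73 * sqrt(2*9.81*50.1) = 22.8871 m/s
D = 60 * 22.8871 / (pi * 259) = 1.6877 m


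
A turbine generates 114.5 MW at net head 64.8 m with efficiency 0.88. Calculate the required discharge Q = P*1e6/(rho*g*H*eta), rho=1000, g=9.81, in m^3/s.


Q = 114.5 * 1e6 / (1000 * 9.81 * 64.8 * 0.88) = 204.6816 m^3/s


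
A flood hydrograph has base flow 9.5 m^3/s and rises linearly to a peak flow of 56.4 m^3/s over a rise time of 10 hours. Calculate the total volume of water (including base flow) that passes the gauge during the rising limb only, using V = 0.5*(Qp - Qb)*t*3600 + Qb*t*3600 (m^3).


V = 0.5*(56.4 - 9.5)*10*3600 + 9.5*10*3600 = 1.1862e+06 m^3


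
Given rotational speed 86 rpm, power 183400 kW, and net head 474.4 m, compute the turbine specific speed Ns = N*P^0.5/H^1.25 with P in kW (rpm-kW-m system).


Ns = 86 * 183400^0.5 / 474.4^1.25 = 16.6348


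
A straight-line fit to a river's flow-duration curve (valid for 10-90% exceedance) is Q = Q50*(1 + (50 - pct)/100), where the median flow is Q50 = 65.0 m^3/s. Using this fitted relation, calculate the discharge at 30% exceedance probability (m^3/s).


Q = 65.0 * (1 + (50 - 30)/100) = 78.0000 m^3/s


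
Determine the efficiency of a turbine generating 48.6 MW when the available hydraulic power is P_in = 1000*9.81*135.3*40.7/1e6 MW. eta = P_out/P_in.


P_in = 1000 * 9.81 * 135.3 * 40.7 / 1e6 = 54.0208 MW
eta = 48.6 / 54.0208 = 0.8997


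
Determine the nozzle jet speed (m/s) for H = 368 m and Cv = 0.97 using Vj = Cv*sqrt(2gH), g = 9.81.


Vj = 0.97 * sqrt(2*9.81*368) = 82.4224 m/s


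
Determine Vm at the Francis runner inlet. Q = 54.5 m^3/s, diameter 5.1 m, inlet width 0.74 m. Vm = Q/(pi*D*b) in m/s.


Vm = 54.5 / (pi * 5.1 * 0.74) = 4.5967 m/s


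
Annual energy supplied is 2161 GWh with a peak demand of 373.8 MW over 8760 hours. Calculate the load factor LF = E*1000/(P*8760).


LF = 2161 * 1000 / (373.8 * 8760) = 0.6600


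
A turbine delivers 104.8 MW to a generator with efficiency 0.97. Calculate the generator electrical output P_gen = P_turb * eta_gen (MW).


P_gen = 104.8 * 0.97 = 101.6560 MW


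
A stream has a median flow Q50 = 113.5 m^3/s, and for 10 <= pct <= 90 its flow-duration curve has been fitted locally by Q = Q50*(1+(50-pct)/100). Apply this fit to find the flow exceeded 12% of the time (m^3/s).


Q = 113.5 * (1 + (50 - 12)/100) = 156.6300 m^3/s


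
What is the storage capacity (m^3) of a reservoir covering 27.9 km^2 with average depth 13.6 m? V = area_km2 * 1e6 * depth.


V = 27.9 * 1e6 * 13.6 = 3.7944e+08 m^3


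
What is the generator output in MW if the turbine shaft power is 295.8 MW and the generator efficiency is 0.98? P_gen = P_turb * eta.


P_gen = 295.8 * 0.98 = 289.8840 MW


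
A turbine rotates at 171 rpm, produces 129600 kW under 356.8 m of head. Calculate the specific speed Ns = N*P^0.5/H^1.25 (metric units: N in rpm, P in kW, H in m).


Ns = 171 * 129600^0.5 / 356.8^1.25 = 39.6979


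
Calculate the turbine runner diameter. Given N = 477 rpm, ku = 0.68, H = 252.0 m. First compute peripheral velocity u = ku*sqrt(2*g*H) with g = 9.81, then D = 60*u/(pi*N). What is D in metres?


u = 0.68 * sqrt(2*9.81*252.0) = 47.8144 m/s
D = 60 * 47.8144 / (pi * 477) = 1.9144 m


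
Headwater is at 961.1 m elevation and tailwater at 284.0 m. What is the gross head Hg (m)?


Hg = 961.1 - 284.0 = 677.1000 m


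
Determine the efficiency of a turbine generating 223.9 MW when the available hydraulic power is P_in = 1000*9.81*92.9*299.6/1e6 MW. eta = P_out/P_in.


P_in = 1000 * 9.81 * 92.9 * 299.6 / 1e6 = 273.0402 MW
eta = 223.9 / 273.0402 = 0.8200


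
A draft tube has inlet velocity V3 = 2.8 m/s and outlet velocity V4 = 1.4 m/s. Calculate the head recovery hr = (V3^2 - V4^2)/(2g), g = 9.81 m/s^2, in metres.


hr = (2.8^2 - 1.4^2) / (2*9.81) = 0.2997 m


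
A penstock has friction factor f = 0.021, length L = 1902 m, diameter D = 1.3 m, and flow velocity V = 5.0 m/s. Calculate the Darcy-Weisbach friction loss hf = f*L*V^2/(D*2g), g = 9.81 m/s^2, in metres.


hf = 0.021 * 1902 * 5.0^2 / (1.3 * 2 * 9.81) = 39.1496 m


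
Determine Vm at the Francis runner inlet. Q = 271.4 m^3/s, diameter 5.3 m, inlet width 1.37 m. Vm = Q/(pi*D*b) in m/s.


Vm = 271.4 / (pi * 5.3 * 1.37) = 11.8977 m/s


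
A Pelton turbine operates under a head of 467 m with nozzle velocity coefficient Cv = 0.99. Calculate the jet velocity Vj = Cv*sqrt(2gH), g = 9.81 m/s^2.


Vj = 0.99 * sqrt(2*9.81*467) = 94.7639 m/s


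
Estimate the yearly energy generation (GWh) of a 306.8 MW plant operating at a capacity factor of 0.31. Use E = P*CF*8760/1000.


E = 306.8 * 0.31 * 8760 / 1000 = 833.1461 GWh


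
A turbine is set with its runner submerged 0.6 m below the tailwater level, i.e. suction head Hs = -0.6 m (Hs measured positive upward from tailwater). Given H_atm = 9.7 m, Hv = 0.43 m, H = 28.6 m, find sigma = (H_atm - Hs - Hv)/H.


sigma = (9.7 - (-0.6) - 0.43) / 28.6 = 0.3451


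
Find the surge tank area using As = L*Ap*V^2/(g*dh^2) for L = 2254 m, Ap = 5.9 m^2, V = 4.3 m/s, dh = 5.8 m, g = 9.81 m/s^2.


As = 2254 * 5.9 * 4.3^2 / (9.81 * 5.8^2) = 745.1056 m^2


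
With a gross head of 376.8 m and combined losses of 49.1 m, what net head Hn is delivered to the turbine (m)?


Hn = 376.8 - 49.1 = 327.7000 m


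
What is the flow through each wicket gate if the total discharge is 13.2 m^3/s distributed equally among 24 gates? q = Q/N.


q = 13.2 / 24 = 0.5500 m^3/s


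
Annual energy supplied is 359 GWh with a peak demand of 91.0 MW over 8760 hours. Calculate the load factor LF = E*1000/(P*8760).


LF = 359 * 1000 / (91.0 * 8760) = 0.4503


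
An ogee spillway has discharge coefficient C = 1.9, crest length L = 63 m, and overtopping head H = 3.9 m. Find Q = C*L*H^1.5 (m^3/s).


Q = 1.9 * 63 * 3.9^1.5 = 921.9154 m^3/s


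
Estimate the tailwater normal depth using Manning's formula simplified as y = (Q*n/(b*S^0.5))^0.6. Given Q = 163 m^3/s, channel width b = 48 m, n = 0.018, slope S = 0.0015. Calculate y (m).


y = (163 * 0.018 / (48 * 0.0015^0.5))^0.6 = 1.3149 m


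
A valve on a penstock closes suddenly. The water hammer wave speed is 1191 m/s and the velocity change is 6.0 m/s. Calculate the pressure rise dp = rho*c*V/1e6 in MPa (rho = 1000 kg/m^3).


dp = 1000 * 1191 * 6.0 / 1e6 = 7.1460 MPa


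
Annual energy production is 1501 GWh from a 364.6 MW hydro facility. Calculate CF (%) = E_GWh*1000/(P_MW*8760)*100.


CF = 1501 * 1000 / (364.6 * 8760) * 100 = 46.9959 %


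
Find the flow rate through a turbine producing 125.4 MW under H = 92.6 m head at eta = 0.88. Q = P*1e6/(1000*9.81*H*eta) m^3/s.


Q = 125.4 * 1e6 / (1000 * 9.81 * 92.6 * 0.88) = 156.8682 m^3/s


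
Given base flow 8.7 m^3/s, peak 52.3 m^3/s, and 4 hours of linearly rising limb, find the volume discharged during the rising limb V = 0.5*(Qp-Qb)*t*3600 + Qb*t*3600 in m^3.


V = 0.5*(52.3 - 8.7)*4*3600 + 8.7*4*3600 = 439200.0000 m^3


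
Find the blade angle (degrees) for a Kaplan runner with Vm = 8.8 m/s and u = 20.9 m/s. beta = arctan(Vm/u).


beta = arctan(8.8 / 20.9) = 22.8337 degrees


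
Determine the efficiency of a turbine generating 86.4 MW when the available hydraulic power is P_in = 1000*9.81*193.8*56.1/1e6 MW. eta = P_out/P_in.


P_in = 1000 * 9.81 * 193.8 * 56.1 / 1e6 = 106.6561 MW
eta = 86.4 / 106.6561 = 0.8101


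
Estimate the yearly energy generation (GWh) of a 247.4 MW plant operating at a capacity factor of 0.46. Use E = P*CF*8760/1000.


E = 247.4 * 0.46 * 8760 / 1000 = 996.9230 GWh


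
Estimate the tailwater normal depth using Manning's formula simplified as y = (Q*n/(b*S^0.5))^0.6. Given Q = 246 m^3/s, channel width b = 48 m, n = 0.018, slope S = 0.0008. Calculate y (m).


y = (246 * 0.018 / (48 * 0.0008^0.5))^0.6 = 2.0326 m


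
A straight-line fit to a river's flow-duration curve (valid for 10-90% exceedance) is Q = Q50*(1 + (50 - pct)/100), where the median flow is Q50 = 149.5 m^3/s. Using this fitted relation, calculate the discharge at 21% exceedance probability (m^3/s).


Q = 149.5 * (1 + (50 - 21)/100) = 192.8550 m^3/s


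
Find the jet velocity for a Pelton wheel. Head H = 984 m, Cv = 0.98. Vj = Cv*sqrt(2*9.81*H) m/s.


Vj = 0.98 * sqrt(2*9.81*984) = 136.1674 m/s


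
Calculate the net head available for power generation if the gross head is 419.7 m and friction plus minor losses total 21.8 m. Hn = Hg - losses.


Hn = 419.7 - 21.8 = 397.9000 m


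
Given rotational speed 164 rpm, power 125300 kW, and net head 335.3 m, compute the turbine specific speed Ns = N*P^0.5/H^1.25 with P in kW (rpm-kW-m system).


Ns = 164 * 125300^0.5 / 335.3^1.25 = 40.4601


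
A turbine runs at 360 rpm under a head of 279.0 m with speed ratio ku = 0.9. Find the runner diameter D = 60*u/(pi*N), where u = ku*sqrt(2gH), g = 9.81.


u = 0.9 * sqrt(2*9.81*279.0) = 66.5877 m/s
D = 60 * 66.5877 / (pi * 360) = 3.5326 m


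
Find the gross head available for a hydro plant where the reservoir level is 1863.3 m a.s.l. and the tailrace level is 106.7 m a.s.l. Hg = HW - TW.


Hg = 1863.3 - 106.7 = 1756.6000 m


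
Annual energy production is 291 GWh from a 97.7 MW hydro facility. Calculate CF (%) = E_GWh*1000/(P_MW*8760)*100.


CF = 291 * 1000 / (97.7 * 8760) * 100 = 34.0012 %


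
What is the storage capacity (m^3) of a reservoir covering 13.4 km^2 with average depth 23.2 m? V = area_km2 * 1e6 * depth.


V = 13.4 * 1e6 * 23.2 = 3.1088e+08 m^3


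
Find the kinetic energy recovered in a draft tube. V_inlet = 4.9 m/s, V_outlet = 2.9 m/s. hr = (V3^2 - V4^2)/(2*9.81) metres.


hr = (4.9^2 - 2.9^2) / (2*9.81) = 0.7951 m


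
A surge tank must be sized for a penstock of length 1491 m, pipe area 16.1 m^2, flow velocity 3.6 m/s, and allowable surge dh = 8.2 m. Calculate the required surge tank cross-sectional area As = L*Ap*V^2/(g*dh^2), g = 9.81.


As = 1491 * 16.1 * 3.6^2 / (9.81 * 8.2^2) = 471.6413 m^2


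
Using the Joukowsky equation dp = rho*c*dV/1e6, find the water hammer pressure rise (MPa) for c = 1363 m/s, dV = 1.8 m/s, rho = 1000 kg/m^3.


dp = 1000 * 1363 * 1.8 / 1e6 = 2.4534 MPa


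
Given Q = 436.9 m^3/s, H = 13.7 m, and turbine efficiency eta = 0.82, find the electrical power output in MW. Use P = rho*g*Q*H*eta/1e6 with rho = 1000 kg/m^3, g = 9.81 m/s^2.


P = 1000 * 9.81 * 436.9 * 13.7 * 0.82 / 1e6 = 48.1488 MW


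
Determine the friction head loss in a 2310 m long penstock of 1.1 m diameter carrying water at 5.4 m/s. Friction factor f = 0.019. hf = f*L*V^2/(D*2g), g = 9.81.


hf = 0.019 * 2310 * 5.4^2 / (1.1 * 2 * 9.81) = 59.3009 m


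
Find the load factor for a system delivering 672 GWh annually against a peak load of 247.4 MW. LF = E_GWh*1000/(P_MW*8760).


LF = 672 * 1000 / (247.4 * 8760) = 0.3101


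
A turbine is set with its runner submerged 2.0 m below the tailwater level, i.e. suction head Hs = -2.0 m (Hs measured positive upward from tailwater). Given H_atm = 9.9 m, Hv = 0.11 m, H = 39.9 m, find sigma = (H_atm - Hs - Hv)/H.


sigma = (9.9 - (-2.0) - 0.11) / 39.9 = 0.2955


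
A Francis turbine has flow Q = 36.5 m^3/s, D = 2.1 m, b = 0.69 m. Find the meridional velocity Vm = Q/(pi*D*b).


Vm = 36.5 / (pi * 2.1 * 0.69) = 8.0182 m/s


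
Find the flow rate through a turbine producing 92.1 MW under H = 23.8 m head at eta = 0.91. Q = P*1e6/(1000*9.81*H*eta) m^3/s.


Q = 92.1 * 1e6 / (1000 * 9.81 * 23.8 * 0.91) = 433.4832 m^3/s


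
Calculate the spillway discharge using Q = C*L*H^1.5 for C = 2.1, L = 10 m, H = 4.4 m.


Q = 2.1 * 10 * 4.4^1.5 = 193.8199 m^3/s


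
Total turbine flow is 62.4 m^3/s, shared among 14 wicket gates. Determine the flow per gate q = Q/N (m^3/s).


q = 62.4 / 14 = 4.4571 m^3/s


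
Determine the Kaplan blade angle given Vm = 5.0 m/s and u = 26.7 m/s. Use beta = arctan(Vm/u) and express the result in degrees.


beta = arctan(5.0 / 26.7) = 10.6067 degrees


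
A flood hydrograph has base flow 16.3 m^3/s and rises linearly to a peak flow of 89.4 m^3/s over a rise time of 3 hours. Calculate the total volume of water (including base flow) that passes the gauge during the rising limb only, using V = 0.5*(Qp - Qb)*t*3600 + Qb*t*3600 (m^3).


V = 0.5*(89.4 - 16.3)*3*3600 + 16.3*3*3600 = 570780.0000 m^3


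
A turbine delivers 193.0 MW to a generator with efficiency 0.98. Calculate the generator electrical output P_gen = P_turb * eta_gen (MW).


P_gen = 193.0 * 0.98 = 189.1400 MW


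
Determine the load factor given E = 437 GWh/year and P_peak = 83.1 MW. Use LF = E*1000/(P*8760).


LF = 437 * 1000 / (83.1 * 8760) = 0.6003


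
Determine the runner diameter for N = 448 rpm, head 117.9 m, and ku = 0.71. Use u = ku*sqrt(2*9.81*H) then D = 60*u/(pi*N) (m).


u = 0.71 * sqrt(2*9.81*117.9) = 34.1480 m/s
D = 60 * 34.1480 / (pi * 448) = 1.4558 m


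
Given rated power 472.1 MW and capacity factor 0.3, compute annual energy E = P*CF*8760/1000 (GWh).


E = 472.1 * 0.3 * 8760 / 1000 = 1240.6788 GWh


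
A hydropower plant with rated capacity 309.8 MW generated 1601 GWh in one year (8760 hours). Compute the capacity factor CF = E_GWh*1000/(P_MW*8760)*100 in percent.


CF = 1601 * 1000 / (309.8 * 8760) * 100 = 58.9937 %


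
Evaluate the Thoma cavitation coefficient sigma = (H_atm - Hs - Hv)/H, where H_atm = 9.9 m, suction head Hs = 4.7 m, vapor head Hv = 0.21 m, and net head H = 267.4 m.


sigma = (9.9 - 4.7 - 0.21) / 267.4 = 0.0187


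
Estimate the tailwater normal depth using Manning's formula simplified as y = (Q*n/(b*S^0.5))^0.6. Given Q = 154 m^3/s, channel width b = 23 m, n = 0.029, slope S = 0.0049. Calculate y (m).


y = (154 * 0.029 / (23 * 0.0049^0.5))^0.6 = 1.8444 m


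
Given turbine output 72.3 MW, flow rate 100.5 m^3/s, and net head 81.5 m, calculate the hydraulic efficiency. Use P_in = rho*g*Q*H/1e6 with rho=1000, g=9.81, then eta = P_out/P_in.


P_in = 1000 * 9.81 * 100.5 * 81.5 / 1e6 = 80.3513 MW
eta = 72.3 / 80.3513 = 0.8998


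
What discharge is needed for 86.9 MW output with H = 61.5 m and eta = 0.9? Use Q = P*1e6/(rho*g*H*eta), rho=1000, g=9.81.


Q = 86.9 * 1e6 / (1000 * 9.81 * 61.5 * 0.9) = 160.0417 m^3/s


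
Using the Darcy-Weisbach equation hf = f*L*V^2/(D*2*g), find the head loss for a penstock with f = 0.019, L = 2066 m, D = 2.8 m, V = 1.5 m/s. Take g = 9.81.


hf = 0.019 * 2066 * 1.5^2 / (2.8 * 2 * 9.81) = 1.6077 m


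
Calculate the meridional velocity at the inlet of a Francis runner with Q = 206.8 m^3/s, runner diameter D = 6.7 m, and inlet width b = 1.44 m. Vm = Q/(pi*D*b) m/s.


Vm = 206.8 / (pi * 6.7 * 1.44) = 6.8228 m/s


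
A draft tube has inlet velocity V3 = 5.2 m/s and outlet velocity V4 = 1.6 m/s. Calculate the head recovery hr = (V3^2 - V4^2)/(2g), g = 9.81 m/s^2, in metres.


hr = (5.2^2 - 1.6^2) / (2*9.81) = 1.2477 m


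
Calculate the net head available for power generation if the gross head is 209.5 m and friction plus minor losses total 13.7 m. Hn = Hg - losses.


Hn = 209.5 - 13.7 = 195.8000 m


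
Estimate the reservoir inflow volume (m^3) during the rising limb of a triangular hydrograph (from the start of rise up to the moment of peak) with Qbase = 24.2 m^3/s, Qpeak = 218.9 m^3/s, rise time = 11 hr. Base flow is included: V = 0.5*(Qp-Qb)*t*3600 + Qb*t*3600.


V = 0.5*(218.9 - 24.2)*11*3600 + 24.2*11*3600 = 4.8134e+06 m^3


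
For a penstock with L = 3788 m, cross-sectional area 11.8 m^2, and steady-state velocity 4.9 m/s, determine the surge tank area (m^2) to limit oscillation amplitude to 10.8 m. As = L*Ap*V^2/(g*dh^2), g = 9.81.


As = 3788 * 11.8 * 4.9^2 / (9.81 * 10.8^2) = 937.9239 m^2


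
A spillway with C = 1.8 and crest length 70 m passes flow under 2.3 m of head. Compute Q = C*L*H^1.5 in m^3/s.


Q = 1.8 * 70 * 2.3^1.5 = 439.5035 m^3/s


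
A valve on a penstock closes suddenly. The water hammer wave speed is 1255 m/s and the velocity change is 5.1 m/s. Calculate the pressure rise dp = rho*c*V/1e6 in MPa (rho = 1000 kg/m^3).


dp = 1000 * 1255 * 5.1 / 1e6 = 6.4005 MPa


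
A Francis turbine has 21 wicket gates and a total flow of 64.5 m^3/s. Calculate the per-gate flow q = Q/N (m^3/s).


q = 64.5 / 21 = 3.0714 m^3/s


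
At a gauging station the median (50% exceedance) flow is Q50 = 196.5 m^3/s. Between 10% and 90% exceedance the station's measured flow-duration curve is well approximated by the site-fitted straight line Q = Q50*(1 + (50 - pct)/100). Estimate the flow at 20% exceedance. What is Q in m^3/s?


Q = 196.5 * (1 + (50 - 20)/100) = 255.4500 m^3/s


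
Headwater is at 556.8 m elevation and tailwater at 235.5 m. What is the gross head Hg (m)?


Hg = 556.8 - 235.5 = 321.3000 m


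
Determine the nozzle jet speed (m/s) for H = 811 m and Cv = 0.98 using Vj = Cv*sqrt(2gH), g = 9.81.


Vj = 0.98 * sqrt(2*9.81*811) = 123.6192 m/s


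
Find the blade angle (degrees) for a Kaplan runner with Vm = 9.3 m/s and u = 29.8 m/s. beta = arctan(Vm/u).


beta = arctan(9.3 / 29.8) = 17.3321 degrees


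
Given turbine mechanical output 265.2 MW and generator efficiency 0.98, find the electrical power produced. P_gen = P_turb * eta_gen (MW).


P_gen = 265.2 * 0.98 = 259.8960 MW


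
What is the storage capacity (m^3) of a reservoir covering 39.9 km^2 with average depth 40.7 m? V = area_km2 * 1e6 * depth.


V = 39.9 * 1e6 * 40.7 = 1.6239e+09 m^3


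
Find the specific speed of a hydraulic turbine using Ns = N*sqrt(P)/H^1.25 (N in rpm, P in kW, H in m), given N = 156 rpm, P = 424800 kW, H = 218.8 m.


Ns = 156 * 424800^0.5 / 218.8^1.25 = 120.8253


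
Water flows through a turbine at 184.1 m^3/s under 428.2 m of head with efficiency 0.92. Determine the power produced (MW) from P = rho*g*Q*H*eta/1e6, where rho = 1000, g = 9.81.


P = 1000 * 9.81 * 184.1 * 428.2 * 0.92 / 1e6 = 711.4711 MW


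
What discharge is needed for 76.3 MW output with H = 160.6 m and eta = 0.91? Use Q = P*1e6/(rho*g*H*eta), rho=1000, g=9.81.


Q = 76.3 * 1e6 / (1000 * 9.81 * 160.6 * 0.91) = 53.2192 m^3/s


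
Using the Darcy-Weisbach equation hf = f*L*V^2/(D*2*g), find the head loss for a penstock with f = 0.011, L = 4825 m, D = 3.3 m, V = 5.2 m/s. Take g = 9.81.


hf = 0.011 * 4825 * 5.2^2 / (3.3 * 2 * 9.81) = 22.1658 m


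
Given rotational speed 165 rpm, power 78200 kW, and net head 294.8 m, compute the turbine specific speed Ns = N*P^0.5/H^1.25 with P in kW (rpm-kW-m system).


Ns = 165 * 78200^0.5 / 294.8^1.25 = 37.7727


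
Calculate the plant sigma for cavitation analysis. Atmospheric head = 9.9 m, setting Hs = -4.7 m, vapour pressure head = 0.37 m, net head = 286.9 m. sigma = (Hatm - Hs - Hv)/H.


sigma = (9.9 - (-4.7) - 0.37) / 286.9 = 0.0496


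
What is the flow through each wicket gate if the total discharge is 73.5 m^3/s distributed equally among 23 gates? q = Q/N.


q = 73.5 / 23 = 3.1957 m^3/s


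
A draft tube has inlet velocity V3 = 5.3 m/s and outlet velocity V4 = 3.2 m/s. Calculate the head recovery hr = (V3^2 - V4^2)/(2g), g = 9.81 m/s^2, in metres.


hr = (5.3^2 - 3.2^2) / (2*9.81) = 0.9098 m


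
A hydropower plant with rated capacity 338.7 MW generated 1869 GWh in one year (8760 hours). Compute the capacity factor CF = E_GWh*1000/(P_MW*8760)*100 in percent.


CF = 1869 * 1000 / (338.7 * 8760) * 100 = 62.9927 %


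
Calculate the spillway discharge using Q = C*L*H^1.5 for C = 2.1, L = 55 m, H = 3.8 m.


Q = 2.1 * 55 * 3.8^1.5 = 855.5736 m^3/s


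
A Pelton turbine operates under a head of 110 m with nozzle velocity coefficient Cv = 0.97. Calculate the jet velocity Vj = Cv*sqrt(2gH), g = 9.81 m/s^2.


Vj = 0.97 * sqrt(2*9.81*110) = 45.0627 m/s


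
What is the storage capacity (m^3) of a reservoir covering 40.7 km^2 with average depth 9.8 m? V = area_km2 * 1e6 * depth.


V = 40.7 * 1e6 * 9.8 = 3.9886e+08 m^3


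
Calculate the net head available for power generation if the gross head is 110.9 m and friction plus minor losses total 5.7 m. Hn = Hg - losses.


Hn = 110.9 - 5.7 = 105.2000 m


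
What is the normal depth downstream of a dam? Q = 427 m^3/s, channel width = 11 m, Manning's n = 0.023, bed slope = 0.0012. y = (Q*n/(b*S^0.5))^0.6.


y = (427 * 0.023 / (11 * 0.0012^0.5))^0.6 = 7.0259 m


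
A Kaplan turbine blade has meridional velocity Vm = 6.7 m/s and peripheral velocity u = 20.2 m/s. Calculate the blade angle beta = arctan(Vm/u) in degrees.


beta = arctan(6.7 / 20.2) = 18.3498 degrees


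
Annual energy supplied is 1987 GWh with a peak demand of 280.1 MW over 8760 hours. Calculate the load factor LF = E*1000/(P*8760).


LF = 1987 * 1000 / (280.1 * 8760) = 0.8098


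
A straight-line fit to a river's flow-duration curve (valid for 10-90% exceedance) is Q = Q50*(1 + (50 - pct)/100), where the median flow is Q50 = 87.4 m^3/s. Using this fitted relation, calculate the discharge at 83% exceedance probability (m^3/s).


Q = 87.4 * (1 + (50 - 83)/100) = 58.5580 m^3/s


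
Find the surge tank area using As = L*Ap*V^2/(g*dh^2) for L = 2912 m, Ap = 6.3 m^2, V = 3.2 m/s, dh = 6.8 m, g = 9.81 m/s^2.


As = 2912 * 6.3 * 3.2^2 / (9.81 * 6.8^2) = 414.1380 m^2


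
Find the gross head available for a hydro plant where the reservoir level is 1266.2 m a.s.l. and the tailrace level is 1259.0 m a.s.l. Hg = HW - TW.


Hg = 1266.2 - 1259.0 = 7.2000 m


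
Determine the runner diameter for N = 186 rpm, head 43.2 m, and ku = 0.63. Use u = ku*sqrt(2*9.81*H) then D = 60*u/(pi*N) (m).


u = 0.63 * sqrt(2*9.81*43.2) = 18.3414 m/s
D = 60 * 18.3414 / (pi * 186) = 1.8833 m


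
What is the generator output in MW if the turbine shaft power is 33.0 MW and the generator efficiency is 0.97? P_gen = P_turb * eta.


P_gen = 33.0 * 0.97 = 32.0100 MW


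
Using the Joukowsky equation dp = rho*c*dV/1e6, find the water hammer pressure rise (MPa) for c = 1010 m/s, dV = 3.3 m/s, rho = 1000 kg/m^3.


dp = 1000 * 1010 * 3.3 / 1e6 = 3.3330 MPa


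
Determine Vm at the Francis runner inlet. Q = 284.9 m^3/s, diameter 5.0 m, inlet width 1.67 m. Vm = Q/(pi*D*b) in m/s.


Vm = 284.9 / (pi * 5.0 * 1.67) = 10.8607 m/s


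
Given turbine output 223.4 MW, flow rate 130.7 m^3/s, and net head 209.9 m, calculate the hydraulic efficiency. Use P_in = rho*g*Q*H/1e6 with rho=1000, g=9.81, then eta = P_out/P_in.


P_in = 1000 * 9.81 * 130.7 * 209.9 / 1e6 = 269.1269 MW
eta = 223.4 / 269.1269 = 0.8301


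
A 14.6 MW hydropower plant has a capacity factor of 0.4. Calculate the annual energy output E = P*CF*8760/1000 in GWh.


E = 14.6 * 0.4 * 8760 / 1000 = 51.1584 GWh


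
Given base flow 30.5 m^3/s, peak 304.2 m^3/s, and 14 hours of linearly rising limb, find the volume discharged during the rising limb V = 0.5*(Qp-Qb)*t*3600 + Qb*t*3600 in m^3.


V = 0.5*(304.2 - 30.5)*14*3600 + 30.5*14*3600 = 8.4344e+06 m^3


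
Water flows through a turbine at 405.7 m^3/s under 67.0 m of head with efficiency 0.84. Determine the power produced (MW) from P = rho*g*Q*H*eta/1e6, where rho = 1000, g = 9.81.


P = 1000 * 9.81 * 405.7 * 67.0 * 0.84 / 1e6 = 223.9897 MW


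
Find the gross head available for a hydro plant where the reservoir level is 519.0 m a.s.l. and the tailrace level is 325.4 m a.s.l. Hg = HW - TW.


Hg = 519.0 - 325.4 = 193.6000 m


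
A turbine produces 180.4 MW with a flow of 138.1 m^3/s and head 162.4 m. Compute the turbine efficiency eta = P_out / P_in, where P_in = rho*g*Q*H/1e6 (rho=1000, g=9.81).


P_in = 1000 * 9.81 * 138.1 * 162.4 / 1e6 = 220.0132 MW
eta = 180.4 / 220.0132 = 0.8200


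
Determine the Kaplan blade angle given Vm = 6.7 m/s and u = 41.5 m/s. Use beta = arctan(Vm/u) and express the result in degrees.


beta = arctan(6.7 / 41.5) = 9.1710 degrees


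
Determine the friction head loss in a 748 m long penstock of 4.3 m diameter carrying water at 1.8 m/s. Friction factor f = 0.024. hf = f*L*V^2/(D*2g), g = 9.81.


hf = 0.024 * 748 * 1.8^2 / (4.3 * 2 * 9.81) = 0.6894 m


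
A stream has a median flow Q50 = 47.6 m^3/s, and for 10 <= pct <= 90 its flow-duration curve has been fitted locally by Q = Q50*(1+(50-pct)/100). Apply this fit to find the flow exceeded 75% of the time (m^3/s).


Q = 47.6 * (1 + (50 - 75)/100) = 35.7000 m^3/s


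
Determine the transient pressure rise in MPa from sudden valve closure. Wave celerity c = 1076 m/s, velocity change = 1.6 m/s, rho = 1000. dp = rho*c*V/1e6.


dp = 1000 * 1076 * 1.6 / 1e6 = 1.7216 MPa


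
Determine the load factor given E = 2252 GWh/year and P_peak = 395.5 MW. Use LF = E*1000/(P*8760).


LF = 2252 * 1000 / (395.5 * 8760) = 0.6500


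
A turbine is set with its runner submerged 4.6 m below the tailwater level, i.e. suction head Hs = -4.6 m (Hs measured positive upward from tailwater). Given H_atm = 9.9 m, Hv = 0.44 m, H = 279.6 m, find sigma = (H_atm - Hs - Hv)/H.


sigma = (9.9 - (-4.6) - 0.44) / 279.6 = 0.0503


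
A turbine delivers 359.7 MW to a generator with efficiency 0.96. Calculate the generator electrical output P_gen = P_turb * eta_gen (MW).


P_gen = 359.7 * 0.96 = 345.3120 MW


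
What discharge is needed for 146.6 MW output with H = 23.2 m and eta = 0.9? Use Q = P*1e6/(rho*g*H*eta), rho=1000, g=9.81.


Q = 146.6 * 1e6 / (1000 * 9.81 * 23.2 * 0.9) = 715.7057 m^3/s


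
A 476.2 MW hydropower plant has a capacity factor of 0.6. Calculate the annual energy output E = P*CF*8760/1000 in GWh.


E = 476.2 * 0.6 * 8760 / 1000 = 2502.9072 GWh


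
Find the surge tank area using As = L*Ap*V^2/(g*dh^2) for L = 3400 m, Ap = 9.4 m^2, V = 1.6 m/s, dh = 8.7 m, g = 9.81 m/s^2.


As = 3400 * 9.4 * 1.6^2 / (9.81 * 8.7^2) = 110.1892 m^2


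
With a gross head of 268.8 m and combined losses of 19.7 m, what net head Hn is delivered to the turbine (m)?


Hn = 268.8 - 19.7 = 249.1000 m


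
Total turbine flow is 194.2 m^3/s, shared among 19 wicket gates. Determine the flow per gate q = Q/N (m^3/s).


q = 194.2 / 19 = 10.2211 m^3/s


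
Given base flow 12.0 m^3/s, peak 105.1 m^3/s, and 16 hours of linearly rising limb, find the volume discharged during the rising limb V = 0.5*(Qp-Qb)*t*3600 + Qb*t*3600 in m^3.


V = 0.5*(105.1 - 12.0)*16*3600 + 12.0*16*3600 = 3.3725e+06 m^3


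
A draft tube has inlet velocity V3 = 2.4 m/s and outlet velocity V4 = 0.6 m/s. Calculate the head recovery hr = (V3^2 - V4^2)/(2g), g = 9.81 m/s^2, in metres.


hr = (2.4^2 - 0.6^2) / (2*9.81) = 0.2752 m


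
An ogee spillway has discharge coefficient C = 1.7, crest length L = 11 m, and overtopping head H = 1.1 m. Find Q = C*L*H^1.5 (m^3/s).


Q = 1.7 * 11 * 1.1^1.5 = 21.5740 m^3/s


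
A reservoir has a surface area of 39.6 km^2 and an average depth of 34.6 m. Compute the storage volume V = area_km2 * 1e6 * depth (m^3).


V = 39.6 * 1e6 * 34.6 = 1.3702e+09 m^3


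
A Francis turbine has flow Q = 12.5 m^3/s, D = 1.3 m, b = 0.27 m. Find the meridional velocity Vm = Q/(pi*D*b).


Vm = 12.5 / (pi * 1.3 * 0.27) = 11.3358 m/s


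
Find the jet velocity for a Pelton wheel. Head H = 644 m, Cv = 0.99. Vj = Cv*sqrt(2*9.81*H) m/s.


Vj = 0.99 * sqrt(2*9.81*644) = 111.2827 m/s


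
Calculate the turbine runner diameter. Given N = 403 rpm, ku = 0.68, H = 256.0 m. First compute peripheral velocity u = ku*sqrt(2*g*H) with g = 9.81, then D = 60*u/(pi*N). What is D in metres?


u = 0.68 * sqrt(2*9.81*256.0) = 48.1924 m/s
D = 60 * 48.1924 / (pi * 403) = 2.2839 m


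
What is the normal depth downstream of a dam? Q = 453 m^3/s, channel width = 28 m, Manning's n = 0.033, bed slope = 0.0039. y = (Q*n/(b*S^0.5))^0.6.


y = (453 * 0.033 / (28 * 0.0039^0.5))^0.6 = 3.6237 m


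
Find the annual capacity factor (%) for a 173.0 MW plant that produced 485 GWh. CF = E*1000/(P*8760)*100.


CF = 485 * 1000 / (173.0 * 8760) * 100 = 32.0031 %


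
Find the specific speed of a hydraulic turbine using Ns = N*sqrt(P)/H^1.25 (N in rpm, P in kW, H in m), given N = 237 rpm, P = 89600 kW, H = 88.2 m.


Ns = 237 * 89600^0.5 / 88.2^1.25 = 262.4621


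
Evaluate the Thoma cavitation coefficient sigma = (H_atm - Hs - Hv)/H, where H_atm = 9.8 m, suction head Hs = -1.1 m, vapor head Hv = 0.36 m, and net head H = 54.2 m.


sigma = (9.8 - (-1.1) - 0.36) / 54.2 = 0.1945


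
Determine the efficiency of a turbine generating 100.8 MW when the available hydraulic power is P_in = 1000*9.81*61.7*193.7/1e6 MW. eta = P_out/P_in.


P_in = 1000 * 9.81 * 61.7 * 193.7 / 1e6 = 117.2422 MW
eta = 100.8 / 117.2422 = 0.8598


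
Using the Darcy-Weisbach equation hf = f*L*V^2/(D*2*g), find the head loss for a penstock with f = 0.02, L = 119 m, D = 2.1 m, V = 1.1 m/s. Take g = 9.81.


hf = 0.02 * 119 * 1.1^2 / (2.1 * 2 * 9.81) = 0.0699 m


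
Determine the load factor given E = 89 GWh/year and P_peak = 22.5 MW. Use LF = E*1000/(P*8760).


LF = 89 * 1000 / (22.5 * 8760) = 0.4515


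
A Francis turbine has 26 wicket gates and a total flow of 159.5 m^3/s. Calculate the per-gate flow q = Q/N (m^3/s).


q = 159.5 / 26 = 6.1346 m^3/s


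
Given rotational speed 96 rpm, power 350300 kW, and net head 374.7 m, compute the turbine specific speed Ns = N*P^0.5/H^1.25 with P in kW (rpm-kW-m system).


Ns = 96 * 350300^0.5 / 374.7^1.25 = 34.4657


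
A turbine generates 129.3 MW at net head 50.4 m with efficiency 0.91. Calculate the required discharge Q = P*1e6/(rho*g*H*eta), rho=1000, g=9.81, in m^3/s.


Q = 129.3 * 1e6 / (1000 * 9.81 * 50.4 * 0.91) = 287.3807 m^3/s


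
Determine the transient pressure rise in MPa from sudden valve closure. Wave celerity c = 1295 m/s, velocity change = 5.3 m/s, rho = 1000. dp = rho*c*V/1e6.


dp = 1000 * 1295 * 5.3 / 1e6 = 6.8635 MPa


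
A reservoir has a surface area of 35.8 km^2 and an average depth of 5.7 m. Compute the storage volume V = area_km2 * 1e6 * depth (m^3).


V = 35.8 * 1e6 * 5.7 = 2.0406e+08 m^3


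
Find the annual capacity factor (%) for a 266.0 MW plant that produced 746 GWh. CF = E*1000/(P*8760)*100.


CF = 746 * 1000 / (266.0 * 8760) * 100 = 32.0150 %


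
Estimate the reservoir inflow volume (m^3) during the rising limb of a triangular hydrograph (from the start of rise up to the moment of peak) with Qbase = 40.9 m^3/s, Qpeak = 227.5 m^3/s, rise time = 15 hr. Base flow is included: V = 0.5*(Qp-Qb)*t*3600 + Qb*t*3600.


V = 0.5*(227.5 - 40.9)*15*3600 + 40.9*15*3600 = 7.2468e+06 m^3


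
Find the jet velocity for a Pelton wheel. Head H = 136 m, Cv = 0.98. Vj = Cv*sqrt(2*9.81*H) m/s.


Vj = 0.98 * sqrt(2*9.81*136) = 50.6227 m/s


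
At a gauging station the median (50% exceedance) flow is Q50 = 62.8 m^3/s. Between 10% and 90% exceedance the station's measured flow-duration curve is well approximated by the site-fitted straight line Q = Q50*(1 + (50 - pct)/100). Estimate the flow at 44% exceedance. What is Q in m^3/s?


Q = 62.8 * (1 + (50 - 44)/100) = 66.5680 m^3/s


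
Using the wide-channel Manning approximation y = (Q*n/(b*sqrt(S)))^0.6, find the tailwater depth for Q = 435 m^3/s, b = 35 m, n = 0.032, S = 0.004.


y = (435 * 0.032 / (35 * 0.004^0.5))^0.6 = 3.0139 m


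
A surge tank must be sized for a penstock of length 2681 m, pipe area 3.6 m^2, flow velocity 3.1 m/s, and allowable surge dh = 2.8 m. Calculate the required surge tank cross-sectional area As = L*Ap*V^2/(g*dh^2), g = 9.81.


As = 2681 * 3.6 * 3.1^2 / (9.81 * 2.8^2) = 1205.9731 m^2


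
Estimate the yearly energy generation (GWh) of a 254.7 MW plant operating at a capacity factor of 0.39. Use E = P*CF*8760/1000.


E = 254.7 * 0.39 * 8760 / 1000 = 870.1571 GWh


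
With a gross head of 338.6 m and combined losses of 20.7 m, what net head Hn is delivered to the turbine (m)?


Hn = 338.6 - 20.7 = 317.9000 m


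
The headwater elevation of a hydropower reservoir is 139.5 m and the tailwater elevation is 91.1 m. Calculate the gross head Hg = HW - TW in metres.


Hg = 139.5 - 91.1 = 48.4000 m


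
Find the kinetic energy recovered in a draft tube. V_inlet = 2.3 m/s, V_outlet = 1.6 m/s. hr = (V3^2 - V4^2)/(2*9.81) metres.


hr = (2.3^2 - 1.6^2) / (2*9.81) = 0.1391 m


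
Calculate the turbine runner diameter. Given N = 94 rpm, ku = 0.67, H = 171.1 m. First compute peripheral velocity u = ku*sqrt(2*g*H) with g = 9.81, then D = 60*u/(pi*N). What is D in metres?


u = 0.67 * sqrt(2*9.81*171.1) = 38.8194 m/s
D = 60 * 38.8194 / (pi * 94) = 7.8872 m


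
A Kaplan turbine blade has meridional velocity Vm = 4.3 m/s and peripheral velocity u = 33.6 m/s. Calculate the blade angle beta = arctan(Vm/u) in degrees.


beta = arctan(4.3 / 33.6) = 7.2929 degrees


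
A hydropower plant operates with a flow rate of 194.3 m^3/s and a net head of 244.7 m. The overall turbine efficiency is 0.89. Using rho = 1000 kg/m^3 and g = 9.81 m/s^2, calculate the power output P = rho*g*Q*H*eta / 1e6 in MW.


P = 1000 * 9.81 * 194.3 * 244.7 * 0.89 / 1e6 = 415.1125 MW
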